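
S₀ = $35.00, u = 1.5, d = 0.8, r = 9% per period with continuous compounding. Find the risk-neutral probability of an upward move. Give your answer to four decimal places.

Risk-neutral probability p = (e^0.09 − 0.8)/(1.5 − 0.8) = 0.2942/0.7000 = 0.4202

p = 0.4202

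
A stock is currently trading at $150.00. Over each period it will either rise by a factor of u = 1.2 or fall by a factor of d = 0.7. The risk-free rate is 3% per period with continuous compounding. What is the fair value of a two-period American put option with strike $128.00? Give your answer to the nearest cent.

Risk-neutral probability p = (e^0.03 − 0.7)/(1.2 − 0.7) = 0.3305/0.5000 = 0.6609
Terminal stock prices: S_uu = 216, S_ud = 126, S_dd = 73.5
Terminal payoffs (K − S): max(-88, 0) = 0, max(2, 0) = 2, max(54.5, 0) = 54.5
Node u (S = 180): continuation = e^(−0.03)·[0.6609·0.0000 + 0.3391·2.0000] = 0.6581; exercise value = 0.0000 ≤ continuation, so V_u = 0.6581
Node d (S = 105): continuation = e^(−0.03)·[0.6609·2.0000 + 0.3391·54.5000] = 19.2170; exercise value = 23.0000 > continuation, so V_d = 23.0000 (exercise)
Node 0 (S = 150): continuation = e^(−0.03)·[0.6609·0.6581 + 0.3391·23.0000] = 7.9907; exercise value = 0.0000 ≤ continuation, so V_0 = 7.9907

$7.99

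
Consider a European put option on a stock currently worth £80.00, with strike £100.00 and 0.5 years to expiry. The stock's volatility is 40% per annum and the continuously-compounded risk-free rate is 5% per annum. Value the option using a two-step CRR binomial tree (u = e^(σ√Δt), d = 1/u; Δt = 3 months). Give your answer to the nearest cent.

£21.90

CRR parameters: u = e^(σ√Δt) = e^(0.4·√0.25) = 1.2214, d = 1/u = 0.8187
Per-period rate: rΔt = 0.05·0.25 = 0.0125, so R = e^0.0125 = 1.0126
Risk-neutral probability p = (e^0.0125 − 0.8187)/(1.2214 − 0.8187) = 0.1938/0.4027 = 0.4814
Terminal stock prices: S_uu = 119.3, S_ud = 80, S_dd = 53.63
Terminal payoffs (K − S): max(-19.35, 0) = 0, max(20, 0) = 20, max(46.37, 0) = 46.37
Node u (S = 97.71): V_u = e^(−0.0125)·[0.4814·0.0000 + 0.5186·20.0000] = 10.2431
Node d (S = 65.5): V_d = e^(−0.0125)·[0.4814·20.0000 + 0.5186·46.3744] = 33.2593
Node 0 (S = 80): V_0 = e^(−0.0125)·[0.4814·10.2431 + 0.5186·33.2593] = 21.9037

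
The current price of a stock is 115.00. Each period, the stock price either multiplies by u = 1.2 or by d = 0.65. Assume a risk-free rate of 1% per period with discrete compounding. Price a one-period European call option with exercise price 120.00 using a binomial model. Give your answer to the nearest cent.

11.67

Risk-neutral probability p = (1 + 0.01 − 0.65)/(1.2 − 0.65) = 0.3600/0.5500 = 0.6545
Terminal stock prices: S_u = 138, S_d = 74.75
Terminal payoffs (S − K): max(18, 0) = 18, max(-45.25, 0) = 0
Node 0 (S = 115): V_0 = 1/1.01·[0.6545·18.0000 + 0.3455·0.0000] = 11.6652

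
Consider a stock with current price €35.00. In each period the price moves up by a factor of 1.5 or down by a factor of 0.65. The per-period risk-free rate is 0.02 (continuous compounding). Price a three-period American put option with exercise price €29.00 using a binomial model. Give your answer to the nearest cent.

€6.13

Risk-neutral probability p = (e^0.02 − 0.65)/(1.5 − 0.65) = 0.3702/0.8500 = 0.4355
Terminal stock prices: S_uuu = 118.1, S_uud = 51.19, S_udd = 22.18, S_ddd = 9.612
Terminal payoffs (K − S): max(-89.12, 0) = 0, max(-22.19, 0) = 0, max(6.819, 0) = 6.819, max(19.39, 0) = 19.39
Node uu (S = 78.75): continuation = e^(−0.02)·[0.4355·0.0000 + 0.5645·0.0000] = 0.0000; exercise value = 0.0000 ≤ continuation, so V_uu = 0.0000
Node ud (S = 34.12): continuation = e^(−0.02)·[0.4355·0.0000 + 0.5645·6.8187] = 3.7728; exercise value = 0.0000 ≤ continuation, so V_ud = 3.7728
Node dd (S = 14.79): continuation = e^(−0.02)·[0.4355·6.8187 + 0.5645·19.3881] = 13.6383; exercise value = 14.2125 > continuation, so V_dd = 14.2125 (exercise)
Node u (S = 52.5): continuation = e^(−0.02)·[0.4355·0.0000 + 0.5645·3.7728] = 2.0874; exercise value = 0.0000 ≤ continuation, so V_u = 2.0874
Node d (S = 22.75): continuation = e^(−0.02)·[0.4355·3.7728 + 0.5645·14.2125] = 9.4743; exercise value = 6.2500 ≤ continuation, so V_d = 9.4743
Node 0 (S = 35): continuation = e^(−0.02)·[0.4355·2.0874 + 0.5645·9.4743] = 6.1332; exercise value = 0.0000 ≤ continuation, so V_0 = 6.1332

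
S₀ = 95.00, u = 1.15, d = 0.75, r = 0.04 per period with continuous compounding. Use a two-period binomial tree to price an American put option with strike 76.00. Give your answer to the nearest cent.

1.55

Risk-neutral probability p = (e^0.04 − 0.75)/(1.15 − 0.75) = 0.2908/0.4000 = 0.7270
Terminal stock prices: S_uu = 125.6, S_ud = 81.94, S_dd = 53.44
Terminal payoffs (K − S): max(-49.64, 0) = 0, max(-5.937, 0) = 0, max(22.56, 0) = 22.56
Node u (S = 109.2): continuation = e^(−0.04)·[0.7270·0.0000 + 0.2730·0.0000] = 0.0000; exercise value = 0.0000 ≤ continuation, so V_u = 0.0000
Node d (S = 71.25): continuation = e^(−0.04)·[0.7270·0.0000 + 0.2730·22.5625] = 5.9175; exercise value = 4.7500 ≤ continuation, so V_d = 5.9175
Node 0 (S = 95): continuation = e^(−0.04)·[0.7270·0.0000 + 0.2730·5.9175] = 1.5520; exercise value = 0.0000 ≤ continuation, so V_0 = 1.5520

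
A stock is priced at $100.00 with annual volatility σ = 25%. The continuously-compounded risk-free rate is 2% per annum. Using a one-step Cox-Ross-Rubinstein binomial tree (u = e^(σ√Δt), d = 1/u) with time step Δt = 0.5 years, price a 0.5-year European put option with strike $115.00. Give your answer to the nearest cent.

$15.93

CRR parameters: u = e^(σ√Δt) = e^(0.25·√0.5) = 1.1934, d = 1/u = 0.8380
Per-period rate: rΔt = 0.02·0.5 = 0.01, so R = e^0.01 = 1.0101
Risk-neutral probability p = (e^0.01 − 0.8380)/(1.1934 − 0.8380) = 0.1721/0.3554 = 0.4842
Terminal stock prices: S_u = 119.3, S_d = 83.8
Terminal payoffs (K − S): max(-4.336, 0) = 0, max(31.2, 0) = 31.2
Node 0 (S = 100): V_0 = e^(−0.01)·[0.4842·0.0000 + 0.5158·31.2033] = 15.9345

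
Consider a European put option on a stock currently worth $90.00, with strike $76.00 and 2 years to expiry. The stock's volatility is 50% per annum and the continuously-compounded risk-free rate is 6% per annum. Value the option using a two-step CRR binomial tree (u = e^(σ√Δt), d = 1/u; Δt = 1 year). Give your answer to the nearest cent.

$12.06

CRR parameters: u = e^(σ√Δt) = e^(0.5·√1) = 1.6487, d = 1/u = 0.6065
Per-period rate: rΔt = 0.06·1 = 0.06, so R = e^0.06 = 1.0618
Risk-neutral probability p = (e^0.06 − 0.6065)/(1.6487 − 0.6065) = 0.4553/1.0422 = 0.4369
Terminal stock prices: S_uu = 244.6, S_ud = 90, S_dd = 33.11
Terminal payoffs (K − S): max(-168.6, 0) = 0, max(-14, 0) = 0, max(42.89, 0) = 42.89
Node u (S = 148.4): V_u = e^(−0.06)·[0.4369·0.0000 + 0.5631·0.0000] = 0.0000
Node d (S = 54.59): V_d = e^(−0.06)·[0.4369·0.0000 + 0.5631·42.8909] = 22.7464
Node 0 (S = 90): V_0 = e^(−0.06)·[0.4369·0.0000 + 0.5631·22.7464] = 12.0631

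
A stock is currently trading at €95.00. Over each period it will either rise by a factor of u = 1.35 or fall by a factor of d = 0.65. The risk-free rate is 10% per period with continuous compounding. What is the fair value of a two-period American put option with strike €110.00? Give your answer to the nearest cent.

€20.23

Risk-neutral probability p = (e^0.1 − 0.65)/(1.35 − 0.65) = 0.4552/0.7000 = 0.6502
Terminal stock prices: S_uu = 173.1, S_ud = 83.36, S_dd = 40.14
Terminal payoffs (K − S): max(-63.14, 0) = 0, max(26.64, 0) = 26.64, max(69.86, 0) = 69.86
Node u (S = 128.2): continuation = e^(−0.1)·[0.6502·0.0000 + 0.3498·26.6375] = 8.4300; exercise value = 0.0000 ≤ continuation, so V_u = 8.4300
Node d (S = 61.75): continuation = e^(−0.1)·[0.6502·26.6375 + 0.3498·69.8625] = 37.7821; exercise value = 48.2500 > continuation, so V_d = 48.2500 (exercise)
Node 0 (S = 95): continuation = e^(−0.1)·[0.6502·8.4300 + 0.3498·48.2500] = 20.2297; exercise value = 15.0000 ≤ continuation, so V_0 = 20.2297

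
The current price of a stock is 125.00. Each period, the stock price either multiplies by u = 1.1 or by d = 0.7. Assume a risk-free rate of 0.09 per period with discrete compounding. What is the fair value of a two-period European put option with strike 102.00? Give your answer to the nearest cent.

0.26

Risk-neutral probability p = (1 + 0.09 − 0.7)/(1.1 − 0.7) = 0.3900/0.4000 = 0.9750
Terminal stock prices: S_uu = 151.3, S_ud = 96.25, S_dd = 61.25
Terminal payoffs (K − S): max(-49.25, 0) = 0, max(5.75, 0) = 5.75, max(40.75, 0) = 40.75
Node u (S = 137.5): V_u = 1/1.09·[0.9750·0.0000 + 0.0250·5.7500] = 0.1319
Node d (S = 87.5): V_d = 1/1.09·[0.9750·5.7500 + 0.0250·40.7500] = 6.0780
Node 0 (S = 125): V_0 = 1/1.09·[0.9750·0.1319 + 0.0250·6.0780] = 0.2574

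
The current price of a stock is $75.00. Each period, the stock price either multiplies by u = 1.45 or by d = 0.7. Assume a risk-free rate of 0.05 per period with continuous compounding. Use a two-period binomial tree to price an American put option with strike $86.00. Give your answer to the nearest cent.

$19.17

Risk-neutral probability p = (e^0.05 − 0.7)/(1.45 − 0.7) = 0.3513/0.7500 = 0.4684
Terminal stock prices: S_uu = 157.7, S_ud = 76.12, S_dd = 36.75
Terminal payoffs (K − S): max(-71.69, 0) = 0, max(9.875, 0) = 9.875, max(49.25, 0) = 49.25
Node u (S = 108.8): continuation = e^(−0.05)·[0.4684·0.0000 + 0.5316·9.8750] = 4.9939; exercise value = 0.0000 ≤ continuation, so V_u = 4.9939
Node d (S = 52.5): continuation = e^(−0.05)·[0.4684·9.8750 + 0.5316·49.2500] = 29.3057; exercise value = 33.5000 > continuation, so V_d = 33.5000 (exercise)
Node 0 (S = 75): continuation = e^(−0.05)·[0.4684·4.9939 + 0.5316·33.5000] = 19.1662; exercise value = 11.0000 ≤ continuation, so V_0 = 19.1662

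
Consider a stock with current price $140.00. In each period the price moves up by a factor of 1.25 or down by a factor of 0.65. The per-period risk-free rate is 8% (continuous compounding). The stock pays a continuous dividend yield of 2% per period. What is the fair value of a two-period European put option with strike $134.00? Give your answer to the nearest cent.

Per-period risk-free factor R = e^0.08 = 1.0833; dividend-adjusted growth = e^(0.08−0.02) = 1.0618.
Risk-neutral probability p = (1.0618 − 0.65)/(1.25 − 0.65) = 0.4118/0.6000 = 0.6864
Terminal stock prices: S_uu = 218.8, S_ud = 113.8, S_dd = 59.15
Terminal payoffs (K − S): max(-84.75, 0) = 0, max(20.25, 0) = 20.25, max(74.85, 0) = 74.85
Node u (S = 175): V_u = e^(−0.08)·[0.6864·0.0000 + 0.3136·20.2500] = 5.8623
Node d (S = 91): V_d = e^(−0.08)·[0.6864·20.2500 + 0.3136·74.8500] = 34.4995
Node 0 (S = 140): V_0 = e^(−0.08)·[0.6864·5.8623 + 0.3136·34.4995] = 13.7019

$13.70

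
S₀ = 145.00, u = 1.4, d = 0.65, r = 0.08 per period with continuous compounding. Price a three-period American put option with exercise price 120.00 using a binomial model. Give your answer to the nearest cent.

14.47

Risk-neutral probability p = (e^0.08 − 0.65)/(1.4 − 0.65) = 0.4333/0.7500 = 0.5777
Terminal stock prices: S_uuu = 397.9, S_uud = 184.7, S_udd = 85.77, S_ddd = 39.82
Terminal payoffs (K − S): max(-277.9, 0) = 0, max(-64.73, 0) = 0, max(34.23, 0) = 34.23, max(80.18, 0) = 80.18
Node uu (S = 284.2): continuation = e^(−0.08)·[0.5777·0.0000 + 0.4223·0.0000] = 0.0000; exercise value = 0.0000 ≤ continuation, so V_uu = 0.0000
Node ud (S = 132): continuation = e^(−0.08)·[0.5777·0.0000 + 0.4223·34.2325] = 13.3444; exercise value = 0.0000 ≤ continuation, so V_ud = 13.3444
Node dd (S = 61.26): continuation = e^(−0.08)·[0.5777·34.2325 + 0.4223·80.1794] = 49.5115; exercise value = 58.7375 > continuation, so V_dd = 58.7375 (exercise)
Node u (S = 203): continuation = e^(−0.08)·[0.5777·0.0000 + 0.4223·13.3444] = 5.2019; exercise value = 0.0000 ≤ continuation, so V_u = 5.2019
Node d (S = 94.25): continuation = e^(−0.08)·[0.5777·13.3444 + 0.4223·58.7375] = 30.0135; exercise value = 25.7500 ≤ continuation, so V_d = 30.0135
Node 0 (S = 145): continuation = e^(−0.08)·[0.5777·5.2019 + 0.4223·30.0135] = 14.4739; exercise value = 0.0000 ≤ continuation, so V_0 = 14.4739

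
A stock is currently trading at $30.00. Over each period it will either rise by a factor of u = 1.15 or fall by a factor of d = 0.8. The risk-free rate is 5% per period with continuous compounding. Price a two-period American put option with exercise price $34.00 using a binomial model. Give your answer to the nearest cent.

Risk-neutral probability p = (e^0.05 − 0.8)/(1.15 − 0.8) = 0.2513/0.3500 = 0.7179
Terminal stock prices: S_uu = 39.67, S_ud = 27.6, S_dd = 19.2
Terminal payoffs (K − S): max(-5.675, 0) = 0, max(6.4, 0) = 6.4, max(14.8, 0) = 14.8
Node u (S = 34.5): continuation = e^(−0.05)·[0.7179·0.0000 + 0.2821·6.4000] = 1.7173; exercise value = 0.0000 ≤ continuation, so V_u = 1.7173
Node d (S = 24): continuation = e^(−0.05)·[0.7179·6.4000 + 0.2821·14.8000] = 8.3418; exercise value = 10.0000 > continuation, so V_d = 10.0000 (exercise)
Node 0 (S = 30): continuation = e^(−0.05)·[0.7179·1.7173 + 0.2821·10.0000] = 3.8560; exercise value = 4.0000 > continuation, so V_0 = 4.0000 (exercise)

$4.00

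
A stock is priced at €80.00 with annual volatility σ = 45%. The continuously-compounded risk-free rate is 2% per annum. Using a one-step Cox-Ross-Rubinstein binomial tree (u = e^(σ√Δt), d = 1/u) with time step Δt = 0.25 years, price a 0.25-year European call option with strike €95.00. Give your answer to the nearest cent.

CRR parameters: u = e^(σ√Δt) = e^(0.45·√0.25) = 1.2523, d = 1/u = 0.7985
Per-period rate: rΔt = 0.02·0.25 = 0.005, so R = e^0.005 = 1.0050
Risk-neutral probability p = (e^0.005 − 0.7985)/(1.2523 − 0.7985) = 0.2065/0.4538 = 0.4550
Terminal stock prices: S_u = 100.2, S_d = 63.88
Terminal payoffs (S − K): max(5.186, 0) = 5.186, max(-31.12, 0) = 0
Node 0 (S = 80): V_0 = e^(−0.005)·[0.4550·5.1858 + 0.5450·0.0000] = 2.3479

€2.35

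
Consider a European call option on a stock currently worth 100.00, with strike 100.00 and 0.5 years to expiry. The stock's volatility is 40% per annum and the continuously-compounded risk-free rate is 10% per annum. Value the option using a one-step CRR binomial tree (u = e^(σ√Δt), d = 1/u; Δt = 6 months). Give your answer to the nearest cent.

16.14

CRR parameters: u = e^(σ√Δt) = e^(0.4·√0.5) = 1.3269, d = 1/u = 0.7536
Per-period rate: rΔt = 0.1·0.5 = 0.05, so R = e^0.05 = 1.0513
Risk-neutral probability p = (e^0.05 − 0.7536)/(1.3269 − 0.7536) = 0.2976/0.5733 = 0.5192
Terminal stock prices: S_u = 132.7, S_d = 75.36
Terminal payoffs (S − K): max(32.69, 0) = 32.69, max(-24.64, 0) = 0
Node 0 (S = 100): V_0 = e^(−0.05)·[0.5192·32.6896 + 0.4808·0.0000] = 16.1446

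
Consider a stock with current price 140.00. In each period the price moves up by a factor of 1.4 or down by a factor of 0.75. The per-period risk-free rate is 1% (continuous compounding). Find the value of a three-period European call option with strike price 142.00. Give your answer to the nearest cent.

Risk-neutral probability p = (e^0.01 − 0.75)/(1.4 − 0.75) = 0.2601/0.6500 = 0.4001
Terminal stock prices: S_uuu = 384.2, S_uud = 205.8, S_udd = 110.2, S_ddd = 59.06
Terminal payoffs (S − K): max(242.2, 0) = 242.2, max(63.8, 0) = 63.8, max(-31.75, 0) = 0, max(-82.94, 0) = 0
Node uu (S = 274.4): V_uu = e^(−0.01)·[0.4001·242.1600 + 0.5999·63.8000] = 133.8129
Node ud (S = 147): V_ud = e^(−0.01)·[0.4001·63.8000 + 0.5999·0.0000] = 25.2709
Node dd (S = 78.75): V_dd = e^(−0.01)·[0.4001·0.0000 + 0.5999·0.0000] = 0.0000
Node u (S = 196): V_u = e^(−0.01)·[0.4001·133.8129 + 0.5999·25.2709] = 68.0126
Node d (S = 105): V_d = e^(−0.01)·[0.4001·25.2709 + 0.5999·0.0000] = 10.0097
Node 0 (S = 140): V_0 = e^(−0.01)·[0.4001·68.0126 + 0.5999·10.0097] = 32.8848

32.88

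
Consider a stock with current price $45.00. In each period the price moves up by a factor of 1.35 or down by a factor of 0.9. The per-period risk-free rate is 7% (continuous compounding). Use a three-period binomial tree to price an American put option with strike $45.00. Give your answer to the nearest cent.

Risk-neutral probability p = (e^0.07 − 0.9)/(1.35 − 0.9) = 0.1725/0.4500 = 0.3834
Terminal stock prices: S_uuu = 110.7, S_uud = 73.81, S_udd = 49.21, S_ddd = 32.81
Terminal payoffs (K − S): max(-65.72, 0) = 0, max(-28.81, 0) = 0, max(-4.208, 0) = 0, max(12.19, 0) = 12.19
Node uu (S = 82.01): continuation = e^(−0.07)·[0.3834·0.0000 + 0.6166·0.0000] = 0.0000; exercise value = 0.0000 ≤ continuation, so V_uu = 0.0000
Node ud (S = 54.68): continuation = e^(−0.07)·[0.3834·0.0000 + 0.6166·0.0000] = 0.0000; exercise value = 0.0000 ≤ continuation, so V_ud = 0.0000
Node dd (S = 36.45): continuation = e^(−0.07)·[0.3834·0.0000 + 0.6166·12.1950] = 7.0116; exercise value = 8.5500 > continuation, so V_dd = 8.5500 (exercise)
Node u (S = 60.75): continuation = e^(−0.07)·[0.3834·0.0000 + 0.6166·0.0000] = 0.0000; exercise value = 0.0000 ≤ continuation, so V_u = 0.0000
Node d (S = 40.5): continuation = e^(−0.07)·[0.3834·0.0000 + 0.6166·8.5500] = 4.9159; exercise value = 4.5000 ≤ continuation, so V_d = 4.9159
Node 0 (S = 45): continuation = e^(−0.07)·[0.3834·0.0000 + 0.6166·4.9159] = 2.8264; exercise value = 0.0000 ≤ continuation, so V_0 = 2.8264

$2.83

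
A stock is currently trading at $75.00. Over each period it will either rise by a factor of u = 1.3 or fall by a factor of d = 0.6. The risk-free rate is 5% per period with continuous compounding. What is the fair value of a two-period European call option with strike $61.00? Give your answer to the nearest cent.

$24.73

Risk-neutral probability p = (e^0.05 − 0.6)/(1.3 − 0.6) = 0.4513/0.7000 = 0.6447
Terminal stock prices: S_uu = 126.8, S_ud = 58.5, S_dd = 27
Terminal payoffs (S − K): max(65.75, 0) = 65.75, max(-2.5, 0) = 0, max(-34, 0) = 0
Node u (S = 97.5): V_u = e^(−0.05)·[0.6447·65.7500 + 0.3553·0.0000] = 40.3200
Node d (S = 45): V_d = e^(−0.05)·[0.6447·0.0000 + 0.3553·0.0000] = 0.0000
Node 0 (S = 75): V_0 = e^(−0.05)·[0.6447·40.3200 + 0.3553·0.0000] = 24.7255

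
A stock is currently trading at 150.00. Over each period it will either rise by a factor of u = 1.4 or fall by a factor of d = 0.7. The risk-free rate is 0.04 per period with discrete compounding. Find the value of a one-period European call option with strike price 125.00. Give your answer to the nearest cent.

Risk-neutral probability p = (1 + 0.04 − 0.7)/(1.4 − 0.7) = 0.3400/0.7000 = 0.4857
Terminal stock prices: S_u = 210, S_d = 105
Terminal payoffs (S − K): max(85, 0) = 85, max(-20, 0) = 0
Node 0 (S = 150): V_0 = 1/1.04·[0.4857·85.0000 + 0.5143·0.0000] = 39.6978

39.70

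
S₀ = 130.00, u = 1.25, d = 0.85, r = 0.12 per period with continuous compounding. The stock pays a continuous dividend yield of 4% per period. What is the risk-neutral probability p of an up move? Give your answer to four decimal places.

p = 0.5832

Per-period risk-free factor R = e^0.12 = 1.1275; dividend-adjusted growth = e^(0.12−0.04) = 1.0833.
Risk-neutral probability p = (1.0833 − 0.85)/(1.25 − 0.85) = 0.2333/0.4000 = 0.5832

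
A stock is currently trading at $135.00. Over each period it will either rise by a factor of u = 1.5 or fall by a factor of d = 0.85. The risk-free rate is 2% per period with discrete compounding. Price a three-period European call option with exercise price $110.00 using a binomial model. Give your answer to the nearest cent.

Risk-neutral probability p = (1 + 0.02 − 0.85)/(1.5 − 0.85) = 0.1700/0.6500 = 0.2615
Terminal stock prices: S_uuu = 455.6, S_uud = 258.2, S_udd = 146.3, S_ddd = 82.91
Terminal payoffs (S − K): max(345.6, 0) = 345.6, max(148.2, 0) = 148.2, max(36.31, 0) = 36.31, max(-27.09, 0) = 0
Node uu (S = 303.8): V_uu = 1/1.02·[0.2615·345.6250 + 0.7385·148.1875] = 195.9069
Node ud (S = 172.1): V_ud = 1/1.02·[0.2615·148.1875 + 0.7385·36.3062] = 64.2819
Node dd (S = 97.54): V_dd = 1/1.02·[0.2615·36.3062 + 0.7385·0.0000] = 9.3093
Node u (S = 202.5): V_u = 1/1.02·[0.2615·195.9069 + 0.7385·64.2819] = 96.7714
Node d (S = 114.8): V_d = 1/1.02·[0.2615·64.2819 + 0.7385·9.3093] = 23.2223
Node 0 (S = 135): V_0 = 1/1.02·[0.2615·96.7714 + 0.7385·23.2223] = 41.6257

$41.63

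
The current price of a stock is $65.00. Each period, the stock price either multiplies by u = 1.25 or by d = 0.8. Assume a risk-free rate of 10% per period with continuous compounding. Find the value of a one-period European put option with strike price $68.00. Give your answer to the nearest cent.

Risk-neutral probability p = (e^0.1 − 0.8)/(1.25 − 0.8) = 0.3052/0.4500 = 0.6782
Terminal stock prices: S_u = 81.25, S_d = 52
Terminal payoffs (K − S): max(-13.25, 0) = 0, max(16, 0) = 16
Node 0 (S = 65): V_0 = e^(−0.1)·[0.6782·0.0000 + 0.3218·16.0000] = 4.6594

$4.66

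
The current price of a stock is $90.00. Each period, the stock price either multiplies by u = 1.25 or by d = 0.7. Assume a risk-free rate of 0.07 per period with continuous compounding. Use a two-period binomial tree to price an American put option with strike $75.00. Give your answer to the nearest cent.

Risk-neutral probability p = (e^0.07 − 0.7)/(1.25 − 0.7) = 0.3725/0.5500 = 0.6773
Terminal stock prices: S_uu = 140.6, S_ud = 78.75, S_dd = 44.1
Terminal payoffs (K − S): max(-65.62, 0) = 0, max(-3.75, 0) = 0, max(30.9, 0) = 30.9
Node u (S = 112.5): continuation = e^(−0.07)·[0.6773·0.0000 + 0.3227·0.0000] = 0.0000; exercise value = 0.0000 ≤ continuation, so V_u = 0.0000
Node d (S = 63): continuation = e^(−0.07)·[0.6773·0.0000 + 0.3227·30.9000] = 9.2977; exercise value = 12.0000 > continuation, so V_d = 12.0000 (exercise)
Node 0 (S = 90): continuation = e^(−0.07)·[0.6773·0.0000 + 0.3227·12.0000] = 3.6107; exercise value = 0.0000 ≤ continuation, so V_0 = 3.6107

$3.61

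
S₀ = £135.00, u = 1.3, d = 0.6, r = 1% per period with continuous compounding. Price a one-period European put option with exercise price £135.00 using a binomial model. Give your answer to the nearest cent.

Risk-neutral probability p = (e^0.01 − 0.6)/(1.3 − 0.6) = 0.4101/0.7000 = 0.5858
Terminal stock prices: S_u = 175.5, S_d = 81
Terminal payoffs (K − S): max(-40.5, 0) = 0, max(54, 0) = 54
Node 0 (S = 135): V_0 = e^(−0.01)·[0.5858·0.0000 + 0.4142·54.0000] = 22.1450

£22.14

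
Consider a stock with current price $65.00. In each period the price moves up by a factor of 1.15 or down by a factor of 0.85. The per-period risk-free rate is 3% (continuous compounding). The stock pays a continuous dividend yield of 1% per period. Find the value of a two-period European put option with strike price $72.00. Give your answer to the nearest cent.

$8.33

Per-period risk-free factor R = e^0.03 = 1.0305; dividend-adjusted growth = e^(0.03−0.01) = 1.0202.
Risk-neutral probability p = (1.0202 − 0.85)/(1.15 − 0.85) = 0.1702/0.3000 = 0.5673
Terminal stock prices: S_uu = 85.96, S_ud = 63.54, S_dd = 46.96
Terminal payoffs (K − S): max(-13.96, 0) = 0, max(8.462, 0) = 8.462, max(25.04, 0) = 25.04
Node u (S = 74.75): V_u = e^(−0.03)·[0.5673·0.0000 + 0.4327·8.4625] = 3.5532
Node d (S = 55.25): V_d = e^(−0.03)·[0.5673·8.4625 + 0.4327·25.0375] = 15.1718
Node 0 (S = 65): V_0 = e^(−0.03)·[0.5673·3.5532 + 0.4327·15.1718] = 8.3266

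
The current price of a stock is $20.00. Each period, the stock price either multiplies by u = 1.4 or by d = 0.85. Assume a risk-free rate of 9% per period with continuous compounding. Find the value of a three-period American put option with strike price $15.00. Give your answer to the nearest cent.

Risk-neutral probability p = (e^0.09 − 0.85)/(1.4 − 0.85) = 0.2442/0.5500 = 0.4440
Terminal stock prices: S_uuu = 54.88, S_uud = 33.32, S_udd = 20.23, S_ddd = 12.28
Terminal payoffs (K − S): max(-39.88, 0) = 0, max(-18.32, 0) = 0, max(-5.23, 0) = 0, max(2.718, 0) = 2.718
Node uu (S = 39.2): continuation = e^(−0.09)·[0.4440·0.0000 + 0.5560·0.0000] = 0.0000; exercise value = 0.0000 ≤ continuation, so V_uu = 0.0000
Node ud (S = 23.8): continuation = e^(−0.09)·[0.4440·0.0000 + 0.5560·0.0000] = 0.0000; exercise value = 0.0000 ≤ continuation, so V_ud = 0.0000
Node dd (S = 14.45): continuation = e^(−0.09)·[0.4440·0.0000 + 0.5560·2.7175] = 1.3810; exercise value = 0.5500 ≤ continuation, so V_dd = 1.3810
Node u (S = 28): continuation = e^(−0.09)·[0.4440·0.0000 + 0.5560·0.0000] = 0.0000; exercise value = 0.0000 ≤ continuation, so V_u = 0.0000
Node d (S = 17): continuation = e^(−0.09)·[0.4440·0.0000 + 0.5560·1.3810] = 0.7018; exercise value = 0.0000 ≤ continuation, so V_d = 0.7018
Node 0 (S = 20): continuation = e^(−0.09)·[0.4440·0.0000 + 0.5560·0.7018] = 0.3567; exercise value = 0.0000 ≤ continuation, so V_0 = 0.3567

$0.36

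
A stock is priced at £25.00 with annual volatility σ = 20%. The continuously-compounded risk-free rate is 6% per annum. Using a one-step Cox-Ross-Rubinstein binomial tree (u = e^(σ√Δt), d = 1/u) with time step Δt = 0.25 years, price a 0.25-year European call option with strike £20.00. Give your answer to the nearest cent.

£5.30

CRR parameters: u = e^(σ√Δt) = e^(0.2·√0.25) = 1.1052, d = 1/u = 0.9048
Per-period rate: rΔt = 0.06·0.25 = 0.015, so R = e^0.015 = 1.0151
Risk-neutral probability p = (e^0.015 − 0.9048)/(1.1052 − 0.9048) = 0.1103/0.2003 = 0.5505
Terminal stock prices: S_u = 27.63, S_d = 22.62
Terminal payoffs (S − K): max(7.629, 0) = 7.629, max(2.621, 0) = 2.621
Node 0 (S = 25): V_0 = e^(−0.015)·[0.5505·7.6293 + 0.4495·2.6209] = 5.2978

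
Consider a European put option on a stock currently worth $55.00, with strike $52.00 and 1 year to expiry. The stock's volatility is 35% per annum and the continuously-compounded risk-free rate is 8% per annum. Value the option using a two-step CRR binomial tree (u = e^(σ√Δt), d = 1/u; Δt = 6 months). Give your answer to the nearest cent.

CRR parameters: u = e^(σ√Δt) = e^(0.35·√0.5) = 1.2808, d = 1/u = 0.7808
Per-period rate: rΔt = 0.08·0.5 = 0.04, so R = e^0.04 = 1.0408
Risk-neutral probability p = (e^0.04 − 0.7808)/(1.2808 − 0.7808) = 0.2601/0.5000 = 0.5201
Terminal stock prices: S_uu = 90.23, S_ud = 55, S_dd = 33.53
Terminal payoffs (K − S): max(-38.23, 0) = 0, max(-3, 0) = 0, max(18.47, 0) = 18.47
Node u (S = 70.44): V_u = e^(−0.04)·[0.5201·0.0000 + 0.4799·0.0000] = 0.0000
Node d (S = 42.94): V_d = e^(−0.04)·[0.5201·0.0000 + 0.4799·18.4728] = 8.5182
Node 0 (S = 55): V_0 = e^(−0.04)·[0.5201·0.0000 + 0.4799·8.5182] = 3.9280

$3.93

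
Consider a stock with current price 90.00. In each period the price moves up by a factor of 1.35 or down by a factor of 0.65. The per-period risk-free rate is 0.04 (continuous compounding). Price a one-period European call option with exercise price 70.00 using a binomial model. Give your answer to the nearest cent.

27.63

Risk-neutral probability p = (e^0.04 − 0.65)/(1.35 − 0.65) = 0.3908/0.7000 = 0.5583
Terminal stock prices: S_u = 121.5, S_d = 58.5
Terminal payoffs (S − K): max(51.5, 0) = 51.5, max(-11.5, 0) = 0
Node 0 (S = 90): V_0 = e^(−0.04)·[0.5583·51.5000 + 0.4417·0.0000] = 27.6251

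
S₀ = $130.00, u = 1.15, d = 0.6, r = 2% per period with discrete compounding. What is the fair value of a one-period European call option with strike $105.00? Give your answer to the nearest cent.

$33.32

Risk-neutral probability p = (1 + 0.02 − 0.6)/(1.15 − 0.6) = 0.4200/0.5500 = 0.7636
Terminal stock prices: S_u = 149.5, S_d = 78
Terminal payoffs (S − K): max(44.5, 0) = 44.5, max(-27, 0) = 0
Node 0 (S = 130): V_0 = 1/1.02·[0.7636·44.5000 + 0.2364·0.0000] = 33.3155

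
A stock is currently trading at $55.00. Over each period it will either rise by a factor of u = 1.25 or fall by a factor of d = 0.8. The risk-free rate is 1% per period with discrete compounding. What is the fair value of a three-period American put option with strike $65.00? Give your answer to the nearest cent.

Risk-neutral probability p = (1 + 0.01 − 0.8)/(1.25 − 0.8) = 0.2100/0.4500 = 0.4667
Terminal stock prices: S_uuu = 107.4, S_uud = 68.75, S_udd = 44, S_ddd = 28.16
Terminal payoffs (K − S): max(-42.42, 0) = 0, max(-3.75, 0) = 0, max(21, 0) = 21, max(36.84, 0) = 36.84
Node uu (S = 85.94): continuation = 1/1.01·[0.4667·0.0000 + 0.5333·0.0000] = 0.0000; exercise value = 0.0000 ≤ continuation, so V_uu = 0.0000
Node ud (S = 55): continuation = 1/1.01·[0.4667·0.0000 + 0.5333·21.0000] = 11.0891; exercise value = 10.0000 ≤ continuation, so V_ud = 11.0891
Node dd (S = 35.2): continuation = 1/1.01·[0.4667·21.0000 + 0.5333·36.8400] = 29.1564; exercise value = 29.8000 > continuation, so V_dd = 29.8000 (exercise)
Node u (S = 68.75): continuation = 1/1.01·[0.4667·0.0000 + 0.5333·11.0891] = 5.8556; exercise value = 0.0000 ≤ continuation, so V_u = 5.8556
Node d (S = 44): continuation = 1/1.01·[0.4667·11.0891 + 0.5333·29.8000] = 20.8597; exercise value = 21.0000 > continuation, so V_d = 21.0000 (exercise)
Node 0 (S = 55): continuation = 1/1.01·[0.4667·5.8556 + 0.5333·21.0000] = 13.7947; exercise value = 10.0000 ≤ continuation, so V_0 = 13.7947

$13.79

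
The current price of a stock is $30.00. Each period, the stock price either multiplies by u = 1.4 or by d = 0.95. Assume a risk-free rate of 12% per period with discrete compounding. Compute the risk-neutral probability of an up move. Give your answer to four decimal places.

p = 0.3778

Risk-neutral probability p = (1 + 0.12 − 0.95)/(1.4 − 0.95) = 0.1700/0.4500 = 0.3778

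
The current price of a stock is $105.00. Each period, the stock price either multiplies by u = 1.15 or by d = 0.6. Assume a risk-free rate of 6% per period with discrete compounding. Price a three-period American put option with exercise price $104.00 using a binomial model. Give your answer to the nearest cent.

Risk-neutral probability p = (1 + 0.06 − 0.6)/(1.15 − 0.6) = 0.4600/0.5500 = 0.8364
Terminal stock prices: S_uuu = 159.7, S_uud = 83.32, S_udd = 43.47, S_ddd = 22.68
Terminal payoffs (K − S): max(-55.69, 0) = 0, max(20.68, 0) = 20.68, max(60.53, 0) = 60.53, max(81.32, 0) = 81.32
Node uu (S = 138.9): continuation = 1/1.06·[0.8364·0.0000 + 0.1636·20.6825] = 3.1928; exercise value = 0.0000 ≤ continuation, so V_uu = 3.1928
Node ud (S = 72.45): continuation = 1/1.06·[0.8364·20.6825 + 0.1636·60.5300] = 25.6632; exercise value = 31.5500 > continuation, so V_ud = 31.5500 (exercise)
Node dd (S = 37.8): continuation = 1/1.06·[0.8364·60.5300 + 0.1636·81.3200] = 60.3132; exercise value = 66.2000 > continuation, so V_dd = 66.2000 (exercise)
Node u (S = 120.7): continuation = 1/1.06·[0.8364·3.1928 + 0.1636·31.5500] = 7.3897; exercise value = 0.0000 ≤ continuation, so V_u = 7.3897
Node d (S = 63): continuation = 1/1.06·[0.8364·31.5500 + 0.1636·66.2000] = 35.1132; exercise value = 41.0000 > continuation, so V_d = 41.0000 (exercise)
Node 0 (S = 105): continuation = 1/1.06·[0.8364·7.3897 + 0.1636·41.0000] = 12.1600; exercise value = 0.0000 ≤ continuation, so V_0 = 12.1600

$12.16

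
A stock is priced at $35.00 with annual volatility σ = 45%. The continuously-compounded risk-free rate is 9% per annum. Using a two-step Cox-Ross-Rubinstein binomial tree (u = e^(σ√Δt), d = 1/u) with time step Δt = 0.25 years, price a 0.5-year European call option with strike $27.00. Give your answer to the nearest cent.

CRR parameters: u = e^(σ√Δt) = e^(0.45·√0.25) = 1.2523, d = 1/u = 0.7985
Per-period rate: rΔt = 0.09·0.25 = 0.0225, so R = e^0.0225 = 1.0228
Risk-neutral probability p = (e^0.0225 − 0.7985)/(1.2523 − 0.7985) = 0.2242/0.4538 = 0.4941
Terminal stock prices: S_uu = 54.89, S_ud = 35, S_dd = 22.32
Terminal payoffs (S − K): max(27.89, 0) = 27.89, max(8, 0) = 8, max(-4.683, 0) = 0
Node u (S = 43.83): V_u = e^(−0.0225)·[0.4941·27.8909 + 0.5059·8.0000] = 17.4320
Node d (S = 27.95): V_d = e^(−0.0225)·[0.4941·8.0000 + 0.5059·0.0000] = 3.8651
Node 0 (S = 35): V_0 = e^(−0.0225)·[0.4941·17.4320 + 0.5059·3.8651] = 10.3337

$10.33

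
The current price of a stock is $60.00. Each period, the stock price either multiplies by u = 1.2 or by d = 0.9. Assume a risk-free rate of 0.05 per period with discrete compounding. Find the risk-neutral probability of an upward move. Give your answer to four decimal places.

p = 0.5000

Risk-neutral probability p = (1 + 0.05 − 0.9)/(1.2 − 0.9) = 0.1500/0.3000 = 0.5000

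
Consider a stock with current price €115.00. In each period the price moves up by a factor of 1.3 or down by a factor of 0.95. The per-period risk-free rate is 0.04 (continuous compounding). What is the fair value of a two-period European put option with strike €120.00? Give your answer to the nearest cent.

€8.21

Risk-neutral probability p = (e^0.04 − 0.95)/(1.3 − 0.95) = 0.0908/0.3500 = 0.2595
Terminal stock prices: S_uu = 194.4, S_ud = 142, S_dd = 103.8
Terminal payoffs (K − S): max(-74.35, 0) = 0, max(-22.03, 0) = 0, max(16.21, 0) = 16.21
Node u (S = 149.5): V_u = e^(−0.04)·[0.2595·0.0000 + 0.7405·0.0000] = 0.0000
Node d (S = 109.2): V_d = e^(−0.04)·[0.2595·0.0000 + 0.7405·16.2125] = 11.5353
Node 0 (S = 115): V_0 = e^(−0.04)·[0.2595·0.0000 + 0.7405·11.5353] = 8.2074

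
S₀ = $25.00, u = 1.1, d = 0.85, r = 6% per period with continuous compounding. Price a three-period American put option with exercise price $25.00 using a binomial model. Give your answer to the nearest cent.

$0.73

Risk-neutral probability p = (e^0.06 − 0.85)/(1.1 − 0.85) = 0.2118/0.2500 = 0.8473
Terminal stock prices: S_uuu = 33.28, S_uud = 25.71, S_udd = 19.87, S_ddd = 15.35
Terminal payoffs (K − S): max(-8.275, 0) = 0, max(-0.7125, 0) = 0, max(5.131, 0) = 5.131, max(9.647, 0) = 9.647
Node uu (S = 30.25): continuation = e^(−0.06)·[0.8473·0.0000 + 0.1527·0.0000] = 0.0000; exercise value = 0.0000 ≤ continuation, so V_uu = 0.0000
Node ud (S = 23.38): continuation = e^(−0.06)·[0.8473·0.0000 + 0.1527·5.1312] = 0.7377; exercise value = 1.6250 > continuation, so V_ud = 1.6250 (exercise)
Node dd (S = 18.06): continuation = e^(−0.06)·[0.8473·5.1312 + 0.1527·9.6469] = 5.4816; exercise value = 6.9375 > continuation, so V_dd = 6.9375 (exercise)
Node u (S = 27.5): continuation = e^(−0.06)·[0.8473·0.0000 + 0.1527·1.6250] = 0.2336; exercise value = 0.0000 ≤ continuation, so V_u = 0.2336
Node d (S = 21.25): continuation = e^(−0.06)·[0.8473·1.6250 + 0.1527·6.9375] = 2.2941; exercise value = 3.7500 > continuation, so V_d = 3.7500 (exercise)
Node 0 (S = 25): continuation = e^(−0.06)·[0.8473·0.2336 + 0.1527·3.7500] = 0.7255; exercise value = 0.0000 ≤ continuation, so V_0 = 0.7255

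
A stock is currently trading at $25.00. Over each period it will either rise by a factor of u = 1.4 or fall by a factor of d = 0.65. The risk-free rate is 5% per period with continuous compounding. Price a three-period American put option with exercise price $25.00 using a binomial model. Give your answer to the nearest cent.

Risk-neutral probability p = (e^0.05 − 0.65)/(1.4 − 0.65) = 0.4013/0.7500 = 0.5350
Terminal stock prices: S_uuu = 68.6, S_uud = 31.85, S_udd = 14.79, S_ddd = 6.866
Terminal payoffs (K − S): max(-43.6, 0) = 0, max(-6.85, 0) = 0, max(10.21, 0) = 10.21, max(18.13, 0) = 18.13
Node uu (S = 49): continuation = e^(−0.05)·[0.5350·0.0000 + 0.4650·0.0000] = 0.0000; exercise value = 0.0000 ≤ continuation, so V_uu = 0.0000
Node ud (S = 22.75): continuation = e^(−0.05)·[0.5350·0.0000 + 0.4650·10.2125] = 4.5169; exercise value = 2.2500 ≤ continuation, so V_ud = 4.5169
Node dd (S = 10.56): continuation = e^(−0.05)·[0.5350·10.2125 + 0.4650·18.1344] = 13.2182; exercise value = 14.4375 > continuation, so V_dd = 14.4375 (exercise)
Node u (S = 35): continuation = e^(−0.05)·[0.5350·0.0000 + 0.4650·4.5169] = 1.9978; exercise value = 0.0000 ≤ continuation, so V_u = 1.9978
Node d (S = 16.25): continuation = e^(−0.05)·[0.5350·4.5169 + 0.4650·14.4375] = 8.6845; exercise value = 8.7500 > continuation, so V_d = 8.7500 (exercise)
Node 0 (S = 25): continuation = e^(−0.05)·[0.5350·1.9978 + 0.4650·8.7500] = 4.8868; exercise value = 0.0000 ≤ continuation, so V_0 = 4.8868

$4.89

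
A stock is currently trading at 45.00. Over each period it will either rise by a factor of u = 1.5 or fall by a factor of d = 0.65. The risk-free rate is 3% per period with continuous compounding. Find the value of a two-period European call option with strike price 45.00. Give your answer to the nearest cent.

10.61

Risk-neutral probability p = (e^0.03 − 0.65)/(1.5 − 0.65) = 0.3805/0.8500 = 0.4476
Terminal stock prices: S_uu = 101.2, S_ud = 43.88, S_dd = 19.01
Terminal payoffs (S − K): max(56.25, 0) = 56.25, max(-1.125, 0) = 0, max(-25.99, 0) = 0
Node u (S = 67.5): V_u = e^(−0.03)·[0.4476·56.2500 + 0.5524·0.0000] = 24.4330
Node d (S = 29.25): V_d = e^(−0.03)·[0.4476·0.0000 + 0.5524·0.0000] = 0.0000
Node 0 (S = 45): V_0 = e^(−0.03)·[0.4476·24.4330 + 0.5524·0.0000] = 10.6129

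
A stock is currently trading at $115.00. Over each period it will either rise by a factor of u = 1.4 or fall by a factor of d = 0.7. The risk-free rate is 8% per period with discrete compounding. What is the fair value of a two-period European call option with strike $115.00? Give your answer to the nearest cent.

$27.89

Risk-neutral probability p = (1 + 0.08 − 0.7)/(1.4 − 0.7) = 0.3800/0.7000 = 0.5429
Terminal stock prices: S_uu = 225.4, S_ud = 112.7, S_dd = 56.35
Terminal payoffs (S − K): max(110.4, 0) = 110.4, max(-2.3, 0) = 0, max(-58.65, 0) = 0
Node u (S = 161): V_u = 1/1.08·[0.5429·110.4000 + 0.4571·0.0000] = 55.4921
Node d (S = 80.5): V_d = 1/1.08·[0.5429·0.0000 + 0.4571·0.0000] = 0.0000
Node 0 (S = 115): V_0 = 1/1.08·[0.5429·55.4921 + 0.4571·0.0000] = 27.8928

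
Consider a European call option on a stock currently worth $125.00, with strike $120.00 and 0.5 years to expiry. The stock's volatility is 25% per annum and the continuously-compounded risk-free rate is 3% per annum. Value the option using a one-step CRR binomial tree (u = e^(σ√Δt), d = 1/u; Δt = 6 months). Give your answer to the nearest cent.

$14.32

CRR parameters: u = e^(σ√Δt) = e^(0.25·√0.5) = 1.1934, d = 1/u = 0.8380
Per-period rate: rΔt = 0.03·0.5 = 0.015, so R = e^0.015 = 1.0151
Risk-neutral probability p = (e^0.015 − 0.8380)/(1.1934 − 0.8380) = 0.1771/0.3554 = 0.4984
Terminal stock prices: S_u = 149.2, S_d = 104.7
Terminal payoffs (S − K): max(29.17, 0) = 29.17, max(-15.25, 0) = 0
Node 0 (S = 125): V_0 = e^(−0.015)·[0.4984·29.1706 + 0.5016·0.0000] = 14.3235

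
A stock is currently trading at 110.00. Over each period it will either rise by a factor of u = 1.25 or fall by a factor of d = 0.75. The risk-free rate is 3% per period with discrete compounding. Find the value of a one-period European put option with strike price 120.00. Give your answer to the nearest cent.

Risk-neutral probability p = (1 + 0.03 − 0.75)/(1.25 − 0.75) = 0.2800/0.5000 = 0.5600
Terminal stock prices: S_u = 137.5, S_d = 82.5
Terminal payoffs (K − S): max(-17.5, 0) = 0, max(37.5, 0) = 37.5
Node 0 (S = 110): V_0 = 1/1.03·[0.5600·0.0000 + 0.4400·37.5000] = 16.0194

16.02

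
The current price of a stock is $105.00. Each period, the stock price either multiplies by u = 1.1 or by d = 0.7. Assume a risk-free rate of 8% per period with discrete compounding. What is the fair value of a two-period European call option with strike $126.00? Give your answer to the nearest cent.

$0.81

Risk-neutral probability p = (1 + 0.08 − 0.7)/(1.1 − 0.7) = 0.3800/0.4000 = 0.9500
Terminal stock prices: S_uu = 127.1, S_ud = 80.85, S_dd = 51.45
Terminal payoffs (S − K): max(1.05, 0) = 1.05, max(-45.15, 0) = 0, max(-74.55, 0) = 0
Node u (S = 115.5): V_u = 1/1.08·[0.9500·1.0500 + 0.0500·0.0000] = 0.9236
Node d (S = 73.5): V_d = 1/1.08·[0.9500·0.0000 + 0.0500·0.0000] = 0.0000
Node 0 (S = 105): V_0 = 1/1.08·[0.9500·0.9236 + 0.0500·0.0000] = 0.8124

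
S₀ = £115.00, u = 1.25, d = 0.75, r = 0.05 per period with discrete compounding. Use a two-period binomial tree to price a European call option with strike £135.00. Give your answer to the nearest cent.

£14.59

Risk-neutral probability p = (1 + 0.05 − 0.75)/(1.25 − 0.75) = 0.3000/0.5000 = 0.6000
Terminal stock prices: S_uu = 179.7, S_ud = 107.8, S_dd = 64.69
Terminal payoffs (S − K): max(44.69, 0) = 44.69, max(-27.19, 0) = 0, max(-70.31, 0) = 0
Node u (S = 143.8): V_u = 1/1.05·[0.6000·44.6875 + 0.4000·0.0000] = 25.5357
Node d (S = 86.25): V_d = 1/1.05·[0.6000·0.0000 + 0.4000·0.0000] = 0.0000
Node 0 (S = 115): V_0 = 1/1.05·[0.6000·25.5357 + 0.4000·0.0000] = 14.5918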